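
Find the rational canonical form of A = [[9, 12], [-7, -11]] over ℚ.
The invariant factors of A (the non-unit diagonal entries of the Smith normal form of xI - A over ℚ[x]) are (x - 3)(x + 5), each dividing the next. The characteristic polynomial is their product, (x - 3)(x + 5).

The rational canonical form is the block-diagonal matrix of companion matrices C(f_i):
R = [[0, 15], [1, -2]].

R = [[0, 15], [1, -2]]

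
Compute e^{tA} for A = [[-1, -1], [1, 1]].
A has Jordan form J = [[0, 1], [0, 0]] with A = PJP^{-1}, so e^{tA} = P e^{tJ} P^{-1}.

For a Jordan block J_k(λ), e^{tJ_k(λ)} = e^{λt} · (I + tN + t^2 N^2/2! + ... + t^{k-1} N^{k-1}/(k-1)!) where N is the nilpotent superdiagonal part.

Assembling the blocks and conjugating back gives the entries of e^{tA} as shown above.

e^{tA} = [[1 - t, -t], [t, t + 1]]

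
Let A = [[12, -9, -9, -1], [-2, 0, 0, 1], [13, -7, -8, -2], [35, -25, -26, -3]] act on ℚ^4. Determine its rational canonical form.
R = [[0, 0, 0, 0], [1, 0, 0, -10], [0, 1, 0, 1], [0, 0, 1, 1]]

The invariant factors of A (the non-unit diagonal entries of the Smith normal form of xI - A over ℚ[x]) are x(x + 2)(x^2 - 3x + 5), each dividing the next. The characteristic polynomial is their product, x(x + 2)(x^2 - 3x + 5).

The rational canonical form is the block-diagonal matrix of companion matrices C(f_i):
R = [[0, 0, 0, 0], [1, 0, 0, -10], [0, 1, 0, 1], [0, 0, 1, 1]].

Note the characteristic polynomial does not split into linear factors over ℚ, so A has no Jordan form over ℚ; the rational canonical form exists over any field.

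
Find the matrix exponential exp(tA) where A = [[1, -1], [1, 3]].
e^{tA} = [[(1 - t)*e^{2*t}, -t*e^{2*t}], [t*e^{2*t}, (t + 1)*e^{2*t}]]

A has Jordan form J = [[2, 1], [0, 2]] with A = PJP^{-1}, so e^{tA} = P e^{tJ} P^{-1}.

For a Jordan block J_k(λ), e^{tJ_k(λ)} = e^{λt} · (I + tN + t^2 N^2/2! + ... + t^{k-1} N^{k-1}/(k-1)!) where N is the nilpotent superdiagonal part.

Assembling the blocks and conjugating back gives the entries of e^{tA} as shown above.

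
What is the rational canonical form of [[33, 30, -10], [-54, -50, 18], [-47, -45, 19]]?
R = [[0, 0, -20], [1, 0, 13], [0, 1, 2]]

The invariant factors of A (the non-unit diagonal entries of the Smith normal form of xI - A over ℚ[x]) are (x - 4)(x^2 + 2x - 5), each dividing the next. The characteristic polynomial is their product, (x - 4)(x^2 + 2x - 5).

The rational canonical form is the block-diagonal matrix of companion matrices C(f_i):
R = [[0, 0, -20], [1, 0, 13], [0, 1, 2]].

Note the characteristic polynomial does not split into linear factors over ℚ, so A has no Jordan form over ℚ; the rational canonical form exists over any field.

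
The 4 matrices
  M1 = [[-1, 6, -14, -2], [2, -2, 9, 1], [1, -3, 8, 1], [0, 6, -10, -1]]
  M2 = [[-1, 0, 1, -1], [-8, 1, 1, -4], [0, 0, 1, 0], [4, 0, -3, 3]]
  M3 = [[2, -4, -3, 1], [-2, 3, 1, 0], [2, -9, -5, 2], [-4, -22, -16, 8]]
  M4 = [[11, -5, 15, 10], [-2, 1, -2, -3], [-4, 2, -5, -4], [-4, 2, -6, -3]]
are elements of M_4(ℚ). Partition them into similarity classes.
Characteristic polynomials: χ_{M1} = (x - 1)^4, χ_{M2} = (x - 1)^4, χ_{M3} = (x - 2)^4, χ_{M4} = (x - 1)^4.

{M1, M2, M4}: invariant factors x - 1, (x - 1)^3.

{M3}: invariant factors x - 2, (x - 2)^3.

Matrices are similar if and only if their invariant-factor lists agree; the partition into similarity classes is {M1, M2, M4}, {M3}.

2 classes: {M1, M2, M4}, {M3}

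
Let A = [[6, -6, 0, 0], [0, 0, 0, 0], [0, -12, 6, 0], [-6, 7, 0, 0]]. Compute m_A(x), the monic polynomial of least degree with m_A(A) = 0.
m_A(x) = x^2(x - 6)

The characteristic polynomial factors as x^2(x - 6)^2. The minimal polynomial is ∏(x - λ)^{k_λ} where k_λ is the size of the largest Jordan block at λ.

For λ = 0: rank(A) = 3, and the largest Jordan block has size 2 (the smallest k with rank(A^k) = rank(A^(k+1))).
For λ = 6: rank(A - 6I) = 2, and the largest Jordan block has size 1 (the smallest k with rank((A - 6I)^k) = rank((A - 6I)^(k+1))).

So m_A(x) = x^2(x - 6).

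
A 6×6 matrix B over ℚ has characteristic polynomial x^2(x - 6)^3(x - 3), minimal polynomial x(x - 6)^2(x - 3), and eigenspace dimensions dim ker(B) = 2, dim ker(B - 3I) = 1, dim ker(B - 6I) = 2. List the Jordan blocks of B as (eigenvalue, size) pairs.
Jordan blocks: (0, 1), (0, 1), (3, 1), (6, 2), (6, 1)

λ = 0: algebraic multiplicity 2 (exponent in χ_B), largest block size 1 (exponent in m_B), 2 blocks (geometric multiplicity). These force block sizes [1, 1].
λ = 3: algebraic multiplicity 1 (exponent in χ_B), largest block size 1 (exponent in m_B), 1 block (geometric multiplicity). This forces block sizes [1].
λ = 6: algebraic multiplicity 3 (exponent in χ_B), largest block size 2 (exponent in m_B), 2 blocks (geometric multiplicity). These force block sizes [2, 1].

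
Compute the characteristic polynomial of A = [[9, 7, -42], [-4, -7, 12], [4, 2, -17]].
xI - A = [[x - 9, -7, 42], [4, x + 7, -12], [-4, -2, x + 17]].

Expanding det(xI - A) along the first row:
det(xI - A) = + (x - 9)·det([[x + 7, -12], [-2, x + 17]]) - (-7)·det([[4, -12], [-4, x + 17]]) + (42)·det([[4, x + 7], [-4, -2]]).

Evaluating gives χ_A(x) = x^3 + 15x^2 + 75x + 125 = (x + 5)^3.

χ_A(x) = (x + 5)^3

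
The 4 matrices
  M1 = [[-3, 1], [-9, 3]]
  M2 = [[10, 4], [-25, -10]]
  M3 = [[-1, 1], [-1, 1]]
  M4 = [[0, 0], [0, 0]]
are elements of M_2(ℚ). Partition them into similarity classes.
2 classes: {M1, M2, M3}, {M4}

Characteristic polynomials: χ_{M1} = x^2, χ_{M2} = x^2, χ_{M3} = x^2, χ_{M4} = x^2.

{M1, M2, M3}: invariant factors x^2.

{M4}: invariant factors x, x.

Matrices are similar if and only if their invariant-factor lists agree; the partition into similarity classes is {M1, M2, M3}, {M4}.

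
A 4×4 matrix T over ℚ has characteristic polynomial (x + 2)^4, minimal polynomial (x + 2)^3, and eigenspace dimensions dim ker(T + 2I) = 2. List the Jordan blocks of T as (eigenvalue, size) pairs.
λ = -2: algebraic multiplicity 4 (exponent in χ_T), largest block size 3 (exponent in m_T), 2 blocks (geometric multiplicity). These force block sizes [3, 1].

Jordan blocks: (-2, 3), (-2, 1)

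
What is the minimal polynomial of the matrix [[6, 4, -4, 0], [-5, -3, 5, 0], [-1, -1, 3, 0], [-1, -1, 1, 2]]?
m_A(x) = (x - 2)^2

The characteristic polynomial factors as (x - 2)^4. The minimal polynomial is ∏(x - λ)^{k_λ} where k_λ is the size of the largest Jordan block at λ.

For λ = 2: rank(A - 2I) = 1, and the largest Jordan block has size 2 (the smallest k with rank((A - 2I)^k) = rank((A - 2I)^(k+1))).

So m_A(x) = (x - 2)^2.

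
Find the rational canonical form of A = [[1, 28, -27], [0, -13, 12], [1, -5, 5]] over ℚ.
The invariant factors of A (the non-unit diagonal entries of the Smith normal form of xI - A over ℚ[x]) are (x + 5)(x^2 + 2x + 4), each dividing the next. The characteristic polynomial is their product, (x + 5)(x^2 + 2x + 4).

The rational canonical form is the block-diagonal matrix of companion matrices C(f_i):
R = [[0, 0, -20], [1, 0, -14], [0, 1, -7]].

Note the characteristic polynomial does not split into linear factors over ℚ, so A has no Jordan form over ℚ; the rational canonical form exists over any field.

R = [[0, 0, -20], [1, 0, -14], [0, 1, -7]]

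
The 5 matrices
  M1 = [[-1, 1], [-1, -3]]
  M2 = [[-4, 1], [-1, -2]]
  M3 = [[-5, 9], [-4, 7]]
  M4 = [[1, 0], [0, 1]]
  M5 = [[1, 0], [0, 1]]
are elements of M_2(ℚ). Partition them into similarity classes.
4 classes: {M1}, {M2}, {M3}, {M4, M5}

Characteristic polynomials: χ_{M1} = (x + 2)^2, χ_{M2} = (x + 3)^2, χ_{M3} = (x - 1)^2, χ_{M4} = (x - 1)^2, χ_{M5} = (x - 1)^2.

{M1}: invariant factors (x + 2)^2.

{M2}: invariant factors (x + 3)^2.

{M3}: invariant factors (x - 1)^2.

{M4, M5}: invariant factors x - 1, x - 1.

Matrices are similar if and only if their invariant-factor lists agree; the partition into similarity classes is {M1}, {M2}, {M3}, {M4, M5}.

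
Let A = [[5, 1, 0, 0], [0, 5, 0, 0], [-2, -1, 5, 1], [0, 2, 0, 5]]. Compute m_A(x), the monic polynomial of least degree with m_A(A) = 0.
The characteristic polynomial factors as (x - 5)^4. The minimal polynomial is ∏(x - λ)^{k_λ} where k_λ is the size of the largest Jordan block at λ.

For λ = 5: rank(A - 5I) = 2, and the largest Jordan block has size 2 (the smallest k with rank((A - 5I)^k) = rank((A - 5I)^(k+1))).

So m_A(x) = (x - 5)^2.

m_A(x) = (x - 5)^2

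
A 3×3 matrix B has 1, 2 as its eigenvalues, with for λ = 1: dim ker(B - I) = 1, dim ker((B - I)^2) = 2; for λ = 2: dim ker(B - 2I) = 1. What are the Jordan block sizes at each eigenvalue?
Jordan blocks: (1, 2), (2, 1)

λ = 1: successive nullity increments [1, 1] count blocks of size ≥ k; block sizes are [2].
λ = 2: successive nullity increments [1] count blocks of size ≥ k; block sizes are [1].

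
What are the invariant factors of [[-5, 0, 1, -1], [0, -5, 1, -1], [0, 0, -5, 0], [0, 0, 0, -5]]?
The Jordan structure of A has elementary divisors (x + 5)^2, (x + 5), (x + 5). Arranging the block sizes at each eigenvalue in decreasing order and taking row products gives the invariant factors.

Invariant factors (smallest first, each dividing the next): x + 5, x + 5, (x + 5)^2.

Check: the last factor (x + 5)^2 is the minimal polynomial, and the product (x + 5)^4 is the characteristic polynomial.

x + 5, x + 5, (x + 5)^2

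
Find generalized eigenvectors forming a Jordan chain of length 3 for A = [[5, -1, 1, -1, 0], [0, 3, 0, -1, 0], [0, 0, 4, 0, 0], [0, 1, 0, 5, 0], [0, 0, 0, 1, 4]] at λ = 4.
v_1 = [[0, 1, 1, 0, 1]]^T, v_2 = [[0, -1, 0, 1, 0]]^T, v_3 = [[0, 0, 0, 0, 1]]^T

We seek v_1 ∈ ker((A - 4I)^3) \ ker((A - 4I)^2), then set v_{i+1} = (A - 4I) v_i.

One such chain is v_1 = [[0, 1, 1, 0, 1]]^T, v_2 = [[0, -1, 0, 1, 0]]^T, v_3 = [[0, 0, 0, 0, 1]]^T. Check: (A - 4I) v_3 = [[0, 0, 0, 0, 0]]^T = 0.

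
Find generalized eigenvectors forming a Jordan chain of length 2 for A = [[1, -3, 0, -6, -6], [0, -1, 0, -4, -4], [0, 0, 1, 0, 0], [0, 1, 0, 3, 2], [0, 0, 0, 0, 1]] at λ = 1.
We seek v_1 ∈ ker((A - I)^2) \ ker(A - I), then set v_{i+1} = (A - I) v_i.

One such chain is v_1 = [[10, 5, 0, -2, 0]]^T, v_2 = [[-3, -2, 0, 1, 0]]^T. Check: (A - I) v_2 = [[0, 0, 0, 0, 0]]^T = 0.

v_1 = [[10, 5, 0, -2, 0]]^T, v_2 = [[-3, -2, 0, 1, 0]]^T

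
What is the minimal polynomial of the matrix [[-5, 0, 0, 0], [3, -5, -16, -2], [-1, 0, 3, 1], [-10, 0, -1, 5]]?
The characteristic polynomial factors as (x - 4)^2(x + 5)^2. The minimal polynomial is ∏(x - λ)^{k_λ} where k_λ is the size of the largest Jordan block at λ.

For λ = -5: rank(A + 5I) = 3, and the largest Jordan block has size 2 (the smallest k with rank((A + 5I)^k) = rank((A + 5I)^(k+1))).
For λ = 4: rank(A - 4I) = 3, and the largest Jordan block has size 2 (the smallest k with rank((A - 4I)^k) = rank((A - 4I)^(k+1))).

So m_A(x) = (x - 4)^2(x + 5)^2.

m_A(x) = (x - 4)^2(x + 5)^2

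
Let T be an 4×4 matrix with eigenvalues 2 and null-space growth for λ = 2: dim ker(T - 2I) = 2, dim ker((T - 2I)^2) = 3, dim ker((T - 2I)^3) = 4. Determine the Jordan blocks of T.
λ = 2: successive nullity increments [2, 1, 1] count blocks of size ≥ k; block sizes are [3, 1].

Jordan blocks: (2, 3), (2, 1)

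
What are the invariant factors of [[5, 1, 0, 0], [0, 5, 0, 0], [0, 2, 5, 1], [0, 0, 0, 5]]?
The Jordan structure of A has elementary divisors (x - 5)^2, (x - 5)^2. Arranging the block sizes at each eigenvalue in decreasing order and taking row products gives the invariant factors.

Invariant factors (smallest first, each dividing the next): (x - 5)^2, (x - 5)^2.

Check: the last factor (x - 5)^2 is the minimal polynomial, and the product (x - 5)^4 is the characteristic polynomial.

(x - 5)^2, (x - 5)^2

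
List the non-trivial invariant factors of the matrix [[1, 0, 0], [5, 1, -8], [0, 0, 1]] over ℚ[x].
x - 1, (x - 1)^2

The Jordan structure of A has elementary divisors (x - 1)^2, (x - 1). Arranging the block sizes at each eigenvalue in decreasing order and taking row products gives the invariant factors.

Invariant factors (smallest first, each dividing the next): x - 1, (x - 1)^2.

Check: the last factor (x - 1)^2 is the minimal polynomial, and the product (x - 1)^3 is the characteristic polynomial.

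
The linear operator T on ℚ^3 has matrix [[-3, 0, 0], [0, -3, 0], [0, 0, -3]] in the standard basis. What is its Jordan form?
J = [[-3, 0, 0], [0, -3, 0], [0, 0, -3]]

The characteristic polynomial is det(xI - A) = (x + 3)^3, so the eigenvalues are -3 (algebraic multiplicity 3).

For λ = -3: rank(A + 3I) = 0. The eigenspace has dimension 3 - 0 = 3, so there are 3 Jordan blocks; the rank sequence gives block sizes [1, 1, 1].

Assembling the blocks gives the Jordan form J above.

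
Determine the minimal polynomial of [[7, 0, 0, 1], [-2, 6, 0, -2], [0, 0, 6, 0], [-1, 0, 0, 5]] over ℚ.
The characteristic polynomial factors as (x - 6)^4. The minimal polynomial is ∏(x - λ)^{k_λ} where k_λ is the size of the largest Jordan block at λ.

For λ = 6: rank(A - 6I) = 1, and the largest Jordan block has size 2 (the smallest k with rank((A - 6I)^k) = rank((A - 6I)^(k+1))).

So m_A(x) = (x - 6)^2.

m_A(x) = (x - 6)^2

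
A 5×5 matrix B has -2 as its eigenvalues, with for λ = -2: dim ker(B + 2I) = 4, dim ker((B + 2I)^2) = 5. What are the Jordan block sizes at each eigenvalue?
λ = -2: successive nullity increments [4, 1] count blocks of size ≥ k; block sizes are [2, 1, 1, 1].

Jordan blocks: (-2, 2), (-2, 1), (-2, 1), (-2, 1)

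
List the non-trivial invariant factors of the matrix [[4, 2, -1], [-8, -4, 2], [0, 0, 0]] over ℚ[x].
x, x^2

The Jordan structure of A has elementary divisors x^2, x. Arranging the block sizes at each eigenvalue in decreasing order and taking row products gives the invariant factors.

Invariant factors (smallest first, each dividing the next): x, x^2.

Check: the last factor x^2 is the minimal polynomial, and the product x^3 is the characteristic polynomial.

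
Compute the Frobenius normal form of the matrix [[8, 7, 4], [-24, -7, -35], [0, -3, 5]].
The invariant factors of A (the non-unit diagonal entries of the Smith normal form of xI - A over ℚ[x]) are (x - 2)^3, each dividing the next. The characteristic polynomial is their product, (x - 2)^3.

The rational canonical form is the block-diagonal matrix of companion matrices C(f_i):
R = [[0, 0, 8], [1, 0, -12], [0, 1, 6]].

R = [[0, 0, 8], [1, 0, -12], [0, 1, 6]]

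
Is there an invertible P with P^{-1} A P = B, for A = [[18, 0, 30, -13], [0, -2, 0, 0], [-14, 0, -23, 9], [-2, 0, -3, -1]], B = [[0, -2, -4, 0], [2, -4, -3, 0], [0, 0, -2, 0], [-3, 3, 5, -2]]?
Yes.

Two matrices over a field are similar if and only if they have the same invariant factors.

Both A and B have characteristic polynomial (x + 2)^4 and minimal polynomial (x + 2)^3. Computing further, both have invariant factors x + 2, (x + 2)^3. Hence A and B are similar.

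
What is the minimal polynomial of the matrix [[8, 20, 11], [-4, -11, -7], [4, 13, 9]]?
m_A(x) = (x - 2)^3

The characteristic polynomial factors as (x - 2)^3. The minimal polynomial is ∏(x - λ)^{k_λ} where k_λ is the size of the largest Jordan block at λ.

For λ = 2: rank(A - 2I) = 2, and the largest Jordan block has size 3 (the smallest k with rank((A - 2I)^k) = rank((A - 2I)^(k+1))).

So m_A(x) = (x - 2)^3.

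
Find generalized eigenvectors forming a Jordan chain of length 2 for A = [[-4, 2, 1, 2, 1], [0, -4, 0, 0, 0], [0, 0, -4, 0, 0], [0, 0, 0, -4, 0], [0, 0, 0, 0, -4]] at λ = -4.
v_1 = [[0, -3, 6, 3, -5]]^T, v_2 = [[1, 0, 0, 0, 0]]^T

We seek v_1 ∈ ker((A + 4I)^2) \ ker(A + 4I), then set v_{i+1} = (A + 4I) v_i.

One such chain is v_1 = [[0, -3, 6, 3, -5]]^T, v_2 = [[1, 0, 0, 0, 0]]^T. Check: (A + 4I) v_2 = [[0, 0, 0, 0, 0]]^T = 0.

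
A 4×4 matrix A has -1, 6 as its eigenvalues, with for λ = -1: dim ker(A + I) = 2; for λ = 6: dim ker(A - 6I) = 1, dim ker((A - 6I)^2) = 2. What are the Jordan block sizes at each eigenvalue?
Jordan blocks: (-1, 1), (-1, 1), (6, 2)

λ = -1: successive nullity increments [2] count blocks of size ≥ k; block sizes are [1, 1].
λ = 6: successive nullity increments [1, 1] count blocks of size ≥ k; block sizes are [2].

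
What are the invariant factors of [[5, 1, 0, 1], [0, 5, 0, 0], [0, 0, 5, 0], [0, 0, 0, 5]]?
x - 5, x - 5, (x - 5)^2

The Jordan structure of A has elementary divisors (x - 5)^2, (x - 5), (x - 5). Arranging the block sizes at each eigenvalue in decreasing order and taking row products gives the invariant factors.

Invariant factors (smallest first, each dividing the next): x - 5, x - 5, (x - 5)^2.

Check: the last factor (x - 5)^2 is the minimal polynomial, and the product (x - 5)^4 is the characteristic polynomial.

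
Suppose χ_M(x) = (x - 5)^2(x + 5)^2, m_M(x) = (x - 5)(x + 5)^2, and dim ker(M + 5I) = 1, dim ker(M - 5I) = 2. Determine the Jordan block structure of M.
λ = -5: algebraic multiplicity 2 (exponent in χ_M), largest block size 2 (exponent in m_M), 1 block (geometric multiplicity). This forces block sizes [2].
λ = 5: algebraic multiplicity 2 (exponent in χ_M), largest block size 1 (exponent in m_M), 2 blocks (geometric multiplicity). These force block sizes [1, 1].

Jordan blocks: (-5, 2), (5, 1), (5, 1)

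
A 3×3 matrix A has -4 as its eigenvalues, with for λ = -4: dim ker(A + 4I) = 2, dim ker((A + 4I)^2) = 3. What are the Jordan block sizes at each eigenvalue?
λ = -4: successive nullity increments [2, 1] count blocks of size ≥ k; block sizes are [2, 1].

Jordan blocks: (-4, 2), (-4, 1)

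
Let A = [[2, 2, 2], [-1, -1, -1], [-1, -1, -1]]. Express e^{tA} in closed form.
A has Jordan form J = [[0, 1, 0], [0, 0, 0], [0, 0, 0]] with A = PJP^{-1}, so e^{tA} = P e^{tJ} P^{-1}.

For a Jordan block J_k(λ), e^{tJ_k(λ)} = e^{λt} · (I + tN + t^2 N^2/2! + ... + t^{k-1} N^{k-1}/(k-1)!) where N is the nilpotent superdiagonal part.

Assembling the blocks and conjugating back gives the entries of e^{tA} as shown above.

e^{tA} = [[2*t + 1, 2*t, 2*t], [-t, 1 - t, -t], [-t, -t, 1 - t]]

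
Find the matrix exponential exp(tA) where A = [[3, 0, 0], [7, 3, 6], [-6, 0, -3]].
A has Jordan form J = [[-3, 0, 0], [0, 3, 1], [0, 0, 3]] with A = PJP^{-1}, so e^{tA} = P e^{tJ} P^{-1}.

For a Jordan block J_k(λ), e^{tJ_k(λ)} = e^{λt} · (I + tN + t^2 N^2/2! + ... + t^{k-1} N^{k-1}/(k-1)!) where N is the nilpotent superdiagonal part.

Assembling the blocks and conjugating back gives the entries of e^{tA} as shown above.

e^{tA} = [[e^{3*t}, 0, 0], [((t + 1)*e^{6*t} - 1)*e^{-3*t}, e^{3*t}, 2*sinh(3*t)], [-2*sinh(3*t), 0, e^{-3*t}]]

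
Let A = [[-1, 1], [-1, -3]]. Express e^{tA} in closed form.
A has Jordan form J = [[-2, 1], [0, -2]] with A = PJP^{-1}, so e^{tA} = P e^{tJ} P^{-1}.

For a Jordan block J_k(λ), e^{tJ_k(λ)} = e^{λt} · (I + tN + t^2 N^2/2! + ... + t^{k-1} N^{k-1}/(k-1)!) where N is the nilpotent superdiagonal part.

Assembling the blocks and conjugating back gives the entries of e^{tA} as shown above.

e^{tA} = [[(t + 1)*e^{-2*t}, t*e^{-2*t}], [-t*e^{-2*t}, (1 - t)*e^{-2*t}]]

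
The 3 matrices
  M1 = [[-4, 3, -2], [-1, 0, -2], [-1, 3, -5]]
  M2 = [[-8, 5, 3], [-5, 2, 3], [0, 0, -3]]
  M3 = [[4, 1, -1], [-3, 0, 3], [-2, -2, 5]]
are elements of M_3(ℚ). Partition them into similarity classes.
Characteristic polynomials: χ_{M1} = (x + 3)^3, χ_{M2} = (x + 3)^3, χ_{M3} = (x - 3)^3.

{M1, M2}: invariant factors x + 3, (x + 3)^2.

{M3}: invariant factors x - 3, (x - 3)^2.

Matrices are similar if and only if their invariant-factor lists agree; the partition into similarity classes is {M1, M2}, {M3}.

2 classes: {M1, M2}, {M3}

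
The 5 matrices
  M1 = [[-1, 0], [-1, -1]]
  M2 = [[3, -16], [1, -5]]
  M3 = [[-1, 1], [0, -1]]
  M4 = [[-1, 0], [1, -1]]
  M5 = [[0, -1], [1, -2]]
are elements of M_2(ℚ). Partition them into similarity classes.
Characteristic polynomials: χ_{M1} = (x + 1)^2, χ_{M2} = (x + 1)^2, χ_{M3} = (x + 1)^2, χ_{M4} = (x + 1)^2, χ_{M5} = (x + 1)^2.

{M1, M2, M3, M4, M5}: invariant factors (x + 1)^2.

Matrices are similar if and only if their invariant-factor lists agree; the partition into similarity classes is {M1, M2, M3, M4, M5}.

1 class: {M1, M2, M3, M4, M5}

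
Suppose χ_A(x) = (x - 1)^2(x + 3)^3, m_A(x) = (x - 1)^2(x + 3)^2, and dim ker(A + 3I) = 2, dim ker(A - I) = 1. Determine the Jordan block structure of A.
Jordan blocks: (-3, 2), (-3, 1), (1, 2)

λ = -3: algebraic multiplicity 3 (exponent in χ_A), largest block size 2 (exponent in m_A), 2 blocks (geometric multiplicity). These force block sizes [2, 1].
λ = 1: algebraic multiplicity 2 (exponent in χ_A), largest block size 2 (exponent in m_A), 1 block (geometric multiplicity). This forces block sizes [2].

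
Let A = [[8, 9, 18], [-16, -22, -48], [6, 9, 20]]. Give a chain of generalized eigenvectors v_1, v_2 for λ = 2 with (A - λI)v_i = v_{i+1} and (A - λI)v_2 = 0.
We seek v_1 ∈ ker((A - 2I)^2) \ ker(A - 2I), then set v_{i+1} = (A - 2I) v_i.

One such chain is v_1 = [[8, -19, 7]]^T, v_2 = [[3, -8, 3]]^T. Check: (A - 2I) v_2 = [[0, 0, 0]]^T = 0.

v_1 = [[8, -19, 7]]^T, v_2 = [[3, -8, 3]]^T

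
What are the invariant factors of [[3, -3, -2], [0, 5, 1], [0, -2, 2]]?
(x - 4)(x - 3)^2

The Jordan structure of A has elementary divisors (x - 3)^2, (x - 4). Arranging the block sizes at each eigenvalue in decreasing order and taking row products gives the invariant factors.

Invariant factors (smallest first, each dividing the next): (x - 4)(x - 3)^2.

Check: the last factor (x - 4)(x - 3)^2 is the minimal polynomial, and the product (x - 4)(x - 3)^2 is the characteristic polynomial.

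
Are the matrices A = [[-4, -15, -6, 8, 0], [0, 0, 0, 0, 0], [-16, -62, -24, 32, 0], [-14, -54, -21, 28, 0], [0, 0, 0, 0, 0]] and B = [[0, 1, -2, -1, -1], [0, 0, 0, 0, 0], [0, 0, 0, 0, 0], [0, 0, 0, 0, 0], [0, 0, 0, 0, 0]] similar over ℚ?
No.

Both have characteristic polynomial x^5 and minimal polynomial x^2. But rank(A) = 2 for A while rank(B) = 1 for B, so the number of Jordan blocks at λ = 0 differs. A and B are not similar.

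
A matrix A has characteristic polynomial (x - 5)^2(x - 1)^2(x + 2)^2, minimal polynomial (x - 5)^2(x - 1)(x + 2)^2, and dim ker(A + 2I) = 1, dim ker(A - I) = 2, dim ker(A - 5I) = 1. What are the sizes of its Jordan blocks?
λ = -2: algebraic multiplicity 2 (exponent in χ_A), largest block size 2 (exponent in m_A), 1 block (geometric multiplicity). This forces block sizes [2].
λ = 1: algebraic multiplicity 2 (exponent in χ_A), largest block size 1 (exponent in m_A), 2 blocks (geometric multiplicity). These force block sizes [1, 1].
λ = 5: algebraic multiplicity 2 (exponent in χ_A), largest block size 2 (exponent in m_A), 1 block (geometric multiplicity). This forces block sizes [2].

Jordan blocks: (-2, 2), (1, 1), (1, 1), (5, 2)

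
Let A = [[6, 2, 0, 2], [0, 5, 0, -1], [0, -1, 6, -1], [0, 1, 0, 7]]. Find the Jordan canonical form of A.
J = [[6, 1, 0, 0], [0, 6, 0, 0], [0, 0, 6, 0], [0, 0, 0, 6]]

The characteristic polynomial is det(xI - A) = (x - 6)^4, so the eigenvalues are 6 (algebraic multiplicity 4).

For λ = 6: rank(A - 6I) = 1, rank((A - 6I)^2) = 0. The eigenspace has dimension 4 - 1 = 3, so there are 3 Jordan blocks; the rank sequence gives block sizes [2, 1, 1].

Assembling the blocks gives the Jordan form J above.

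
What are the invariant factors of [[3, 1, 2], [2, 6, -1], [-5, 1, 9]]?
The Jordan structure of A has elementary divisors (x - 6)^3. Arranging the block sizes at each eigenvalue in decreasing order and taking row products gives the invariant factors.

Invariant factors (smallest first, each dividing the next): (x - 6)^3.

Check: the last factor (x - 6)^3 is the minimal polynomial, and the product (x - 6)^3 is the characteristic polynomial.

(x - 6)^3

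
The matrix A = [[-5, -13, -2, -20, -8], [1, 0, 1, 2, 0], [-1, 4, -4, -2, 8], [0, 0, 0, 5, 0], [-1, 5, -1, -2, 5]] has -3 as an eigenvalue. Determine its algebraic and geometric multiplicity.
The characteristic polynomial is (x - 5)^2(x + 3)^3, so the factor x + 3 appears with exponent 3: the algebraic multiplicity is 3.

rank(A + 3I) = 4, so the eigenspace has dimension 5 - 4 = 1: the geometric multiplicity is 1.

Since 1 < 3, A is not diagonalizable.

algebraic multiplicity 3, geometric multiplicity 1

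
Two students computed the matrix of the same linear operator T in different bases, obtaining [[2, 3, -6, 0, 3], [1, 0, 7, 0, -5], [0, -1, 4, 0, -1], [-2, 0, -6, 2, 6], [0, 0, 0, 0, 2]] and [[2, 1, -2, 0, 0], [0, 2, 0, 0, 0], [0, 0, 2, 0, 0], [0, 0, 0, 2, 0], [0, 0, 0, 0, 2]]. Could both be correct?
No.

Both have characteristic polynomial (x - 2)^5, but the minimal polynomial of A is (x - 2)^3 while the minimal polynomial of B is (x - 2)^2. The minimal polynomial is a similarity invariant, so A and B are not similar.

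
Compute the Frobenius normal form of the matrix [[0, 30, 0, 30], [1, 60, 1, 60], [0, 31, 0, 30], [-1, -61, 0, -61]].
R = [[0, 0, 0, 30], [1, 0, 0, 61], [0, 1, 0, 31], [0, 0, 1, -1]]

The invariant factors of A (the non-unit diagonal entries of the Smith normal form of xI - A over ℚ[x]) are (x - 6)(x + 1)^2(x + 5), each dividing the next. The characteristic polynomial is their product, (x - 6)(x + 1)^2(x + 5).

The rational canonical form is the block-diagonal matrix of companion matrices C(f_i):
R = [[0, 0, 0, 30], [1, 0, 0, 61], [0, 1, 0, 31], [0, 0, 1, -1]].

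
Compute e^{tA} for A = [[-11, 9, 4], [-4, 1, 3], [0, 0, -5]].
A has Jordan form J = [[-5, 1, 0], [0, -5, 1], [0, 0, -5]] with A = PJP^{-1}, so e^{tA} = P e^{tJ} P^{-1}.

For a Jordan block J_k(λ), e^{tJ_k(λ)} = e^{λt} · (I + tN + t^2 N^2/2! + ... + t^{k-1} N^{k-1}/(k-1)!) where N is the nilpotent superdiagonal part.

Assembling the blocks and conjugating back gives the entries of e^{tA} as shown above.

e^{tA} = [[(1 - 6*t)*e^{-5*t}, 9*t*e^{-5*t}, t*(3*t + 8)*e^{-5*t}/2], [-4*t*e^{-5*t}, (6*t + 1)*e^{-5*t}, t*(t + 3)*e^{-5*t}], [0, 0, e^{-5*t}]]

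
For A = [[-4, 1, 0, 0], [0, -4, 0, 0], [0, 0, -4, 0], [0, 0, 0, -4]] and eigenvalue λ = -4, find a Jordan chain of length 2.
We seek v_1 ∈ ker((A + 4I)^2) \ ker(A + 4I), then set v_{i+1} = (A + 4I) v_i.

One such chain is v_1 = [[0, 1, 0, 0]]^T, v_2 = [[1, 0, 0, 0]]^T. Check: (A + 4I) v_2 = [[0, 0, 0, 0]]^T = 0.

v_1 = [[0, 1, 0, 0]]^T, v_2 = [[1, 0, 0, 0]]^T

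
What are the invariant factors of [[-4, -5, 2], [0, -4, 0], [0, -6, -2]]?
(x + 2)(x + 4)^2

The Jordan structure of A has elementary divisors (x + 4)^2, (x + 2). Arranging the block sizes at each eigenvalue in decreasing order and taking row products gives the invariant factors.

Invariant factors (smallest first, each dividing the next): (x + 2)(x + 4)^2.

Check: the last factor (x + 2)(x + 4)^2 is the minimal polynomial, and the product (x + 2)(x + 4)^2 is the characteristic polynomial.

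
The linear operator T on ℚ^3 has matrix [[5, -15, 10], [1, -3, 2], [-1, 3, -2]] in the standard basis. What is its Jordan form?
The characteristic polynomial is det(xI - A) = x^3, so the eigenvalues are 0 (algebraic multiplicity 3).

For λ = 0: rank(A) = 1, rank(A^2) = 0. The eigenspace has dimension 3 - 1 = 2, so there are 2 Jordan blocks; the rank sequence gives block sizes [2, 1].

Assembling the blocks gives the Jordan form J above.

J = [[0, 1, 0], [0, 0, 0], [0, 0, 0]]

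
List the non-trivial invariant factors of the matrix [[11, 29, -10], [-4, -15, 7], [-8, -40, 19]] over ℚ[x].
The Jordan structure of A has elementary divisors (x - 5)^3. Arranging the block sizes at each eigenvalue in decreasing order and taking row products gives the invariant factors.

Invariant factors (smallest first, each dividing the next): (x - 5)^3.

Check: the last factor (x - 5)^3 is the minimal polynomial, and the product (x - 5)^3 is the characteristic polynomial.

(x - 5)^3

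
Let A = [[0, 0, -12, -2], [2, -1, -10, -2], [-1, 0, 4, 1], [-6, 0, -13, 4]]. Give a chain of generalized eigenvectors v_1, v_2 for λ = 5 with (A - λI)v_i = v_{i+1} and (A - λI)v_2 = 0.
We seek v_1 ∈ ker((A - 5I)^2) \ ker(A - 5I), then set v_{i+1} = (A - 5I) v_i.

One such chain is v_1 = [[0, 0, 0, 1]]^T, v_2 = [[-2, -2, 1, -1]]^T. Check: (A - 5I) v_2 = [[0, 0, 0, 0]]^T = 0.

v_1 = [[0, 0, 0, 1]]^T, v_2 = [[-2, -2, 1, -1]]^T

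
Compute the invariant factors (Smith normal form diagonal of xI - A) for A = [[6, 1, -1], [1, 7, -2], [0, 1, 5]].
The Jordan structure of A has elementary divisors (x - 6)^3. Arranging the block sizes at each eigenvalue in decreasing order and taking row products gives the invariant factors.

Invariant factors (smallest first, each dividing the next): (x - 6)^3.

Check: the last factor (x - 6)^3 is the minimal polynomial, and the product (x - 6)^3 is the characteristic polynomial.

(x - 6)^3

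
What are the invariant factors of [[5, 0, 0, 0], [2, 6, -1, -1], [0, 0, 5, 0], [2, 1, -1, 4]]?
The Jordan structure of A has elementary divisors (x - 5)^2, (x - 5), (x - 5). Arranging the block sizes at each eigenvalue in decreasing order and taking row products gives the invariant factors.

Invariant factors (smallest first, each dividing the next): x - 5, x - 5, (x - 5)^2.

Check: the last factor (x - 5)^2 is the minimal polynomial, and the product (x - 5)^4 is the characteristic polynomial.

x - 5, x - 5, (x - 5)^2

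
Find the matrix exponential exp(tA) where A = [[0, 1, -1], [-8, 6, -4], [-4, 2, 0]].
A has Jordan form J = [[2, 1, 0], [0, 2, 0], [0, 0, 2]] with A = PJP^{-1}, so e^{tA} = P e^{tJ} P^{-1}.

For a Jordan block J_k(λ), e^{tJ_k(λ)} = e^{λt} · (I + tN + t^2 N^2/2! + ... + t^{k-1} N^{k-1}/(k-1)!) where N is the nilpotent superdiagonal part.

Assembling the blocks and conjugating back gives the entries of e^{tA} as shown above.

e^{tA} = [[(1 - 2*t)*e^{2*t}, t*e^{2*t}, -t*e^{2*t}], [-8*t*e^{2*t}, (4*t + 1)*e^{2*t}, -4*t*e^{2*t}], [-4*t*e^{2*t}, 2*t*e^{2*t}, (1 - 2*t)*e^{2*t}]]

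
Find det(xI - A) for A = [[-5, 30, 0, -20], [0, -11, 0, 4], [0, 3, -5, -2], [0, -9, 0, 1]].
χ_A(x) = (x + 5)^4

xI - A = [[x + 5, -30, 0, 20], [0, x + 11, 0, -4], [0, -3, x + 5, 2], [0, 9, 0, x - 1]].

Expanding det(xI - A) along the first row:
det(xI - A) = + (x + 5)·det([[x + 11, 0, -4], [-3, x + 5, 2], [9, 0, x - 1]]) - (-30)·det([[0, 0, -4], [0, x + 5, 2], [0, 0, x - 1]]) + (0)·det([[0, x + 11, -4], [0, -3, 2], [0, 9, x - 1]]) - (20)·det([[0, x + 11, 0], [0, -3, x + 5], [0, 9, 0]]).

Evaluating gives χ_A(x) = x^4 + 20x^3 + 150x^2 + 500x + 625 = (x + 5)^4.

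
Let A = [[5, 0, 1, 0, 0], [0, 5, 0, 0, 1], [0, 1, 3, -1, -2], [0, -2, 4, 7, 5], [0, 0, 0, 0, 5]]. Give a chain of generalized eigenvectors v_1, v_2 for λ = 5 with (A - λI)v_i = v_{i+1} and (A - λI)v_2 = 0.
We seek v_1 ∈ ker((A - 5I)^2) \ ker(A - 5I), then set v_{i+1} = (A - 5I) v_i.

One such chain is v_1 = [[0, 0, 0, -2, 1]]^T, v_2 = [[0, 1, 0, 1, 0]]^T. Check: (A - 5I) v_2 = [[0, 0, 0, 0, 0]]^T = 0.

v_1 = [[0, 0, 0, -2, 1]]^T, v_2 = [[0, 1, 0, 1, 0]]^T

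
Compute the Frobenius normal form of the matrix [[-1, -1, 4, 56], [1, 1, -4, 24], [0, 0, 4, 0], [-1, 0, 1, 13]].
The invariant factors of A (the non-unit diagonal entries of the Smith normal form of xI - A over ℚ[x]) are x - 4, (x - 5)(x - 4)^2, each dividing the next. The characteristic polynomial is their product, (x - 5)(x - 4)^3.

The rational canonical form is the block-diagonal matrix of companion matrices C(f_i):
R = [[4, 0, 0, 0], [0, 0, 0, 80], [0, 1, 0, -56], [0, 0, 1, 13]].

R = [[4, 0, 0, 0], [0, 0, 0, 80], [0, 1, 0, -56], [0, 0, 1, 13]]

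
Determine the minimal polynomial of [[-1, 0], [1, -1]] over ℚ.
The characteristic polynomial factors as (x + 1)^2. The minimal polynomial is ∏(x - λ)^{k_λ} where k_λ is the size of the largest Jordan block at λ.

For λ = -1: rank(A + I) = 1, and the largest Jordan block has size 2 (the smallest k with rank((A + I)^k) = rank((A + I)^(k+1))).

So m_A(x) = (x + 1)^2.

m_A(x) = (x + 1)^2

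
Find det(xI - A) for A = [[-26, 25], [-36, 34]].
χ_A(x) = (x - 4)^2

xI - A = [[x + 26, -25], [36, x - 34]].

Expanding det(xI - A) along the first row:
det(xI - A) = + (x + 26)·det([[x - 34]]) - (-25)·det([[36]]).

Evaluating gives χ_A(x) = x^2 - 8x + 16 = (x - 4)^2.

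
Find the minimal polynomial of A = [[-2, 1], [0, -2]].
m_A(x) = (x + 2)^2

The characteristic polynomial factors as (x + 2)^2. The minimal polynomial is ∏(x - λ)^{k_λ} where k_λ is the size of the largest Jordan block at λ.

For λ = -2: rank(A + 2I) = 1, and the largest Jordan block has size 2 (the smallest k with rank((A + 2I)^k) = rank((A + 2I)^(k+1))).

So m_A(x) = (x + 2)^2.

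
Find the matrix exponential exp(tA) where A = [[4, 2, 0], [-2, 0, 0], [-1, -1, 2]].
e^{tA} = [[(2*t + 1)*e^{2*t}, 2*t*e^{2*t}, 0], [-2*t*e^{2*t}, (1 - 2*t)*e^{2*t}, 0], [-t*e^{2*t}, -t*e^{2*t}, e^{2*t}]]

A has Jordan form J = [[2, 1, 0], [0, 2, 0], [0, 0, 2]] with A = PJP^{-1}, so e^{tA} = P e^{tJ} P^{-1}.

For a Jordan block J_k(λ), e^{tJ_k(λ)} = e^{λt} · (I + tN + t^2 N^2/2! + ... + t^{k-1} N^{k-1}/(k-1)!) where N is the nilpotent superdiagonal part.

Assembling the blocks and conjugating back gives the entries of e^{tA} as shown above.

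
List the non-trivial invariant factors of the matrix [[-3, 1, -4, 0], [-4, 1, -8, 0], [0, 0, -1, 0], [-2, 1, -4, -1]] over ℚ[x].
x + 1, x + 1, (x + 1)^2

The Jordan structure of A has elementary divisors (x + 1)^2, (x + 1), (x + 1). Arranging the block sizes at each eigenvalue in decreasing order and taking row products gives the invariant factors.

Invariant factors (smallest first, each dividing the next): x + 1, x + 1, (x + 1)^2.

Check: the last factor (x + 1)^2 is the minimal polynomial, and the product (x + 1)^4 is the characteristic polynomial.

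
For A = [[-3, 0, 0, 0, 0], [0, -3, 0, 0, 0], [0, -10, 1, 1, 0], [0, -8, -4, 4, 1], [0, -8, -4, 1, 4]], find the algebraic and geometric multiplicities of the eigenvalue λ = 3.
algebraic multiplicity 3, geometric multiplicity 1

The characteristic polynomial is (x - 3)^3(x + 3)^2, so the factor x - 3 appears with exponent 3: the algebraic multiplicity is 3.

rank(A - 3I) = 4, so the eigenspace has dimension 5 - 4 = 1: the geometric multiplicity is 1.

Since 1 < 3, A is not diagonalizable.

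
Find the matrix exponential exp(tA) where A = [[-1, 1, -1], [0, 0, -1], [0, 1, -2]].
e^{tA} = [[e^{-t}, t*e^{-t}, -t*e^{-t}], [0, (t + 1)*e^{-t}, -t*e^{-t}], [0, t*e^{-t}, (1 - t)*e^{-t}]]

A has Jordan form J = [[-1, 1, 0], [0, -1, 0], [0, 0, -1]] with A = PJP^{-1}, so e^{tA} = P e^{tJ} P^{-1}.

For a Jordan block J_k(λ), e^{tJ_k(λ)} = e^{λt} · (I + tN + t^2 N^2/2! + ... + t^{k-1} N^{k-1}/(k-1)!) where N is the nilpotent superdiagonal part.

Assembling the blocks and conjugating back gives the entries of e^{tA} as shown above.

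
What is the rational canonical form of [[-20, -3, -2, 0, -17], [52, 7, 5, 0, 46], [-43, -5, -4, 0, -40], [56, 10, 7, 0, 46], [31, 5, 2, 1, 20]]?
R = [[0, 0, 0, 0, -1], [1, 0, 0, 0, -5], [0, 1, 0, 0, -6], [0, 0, 1, 0, 2], [0, 0, 0, 1, 3]]

The invariant factors of A (the non-unit diagonal entries of the Smith normal form of xI - A over ℚ[x]) are (x + 1)(x^2 - 2x - 1)^2, each dividing the next. The characteristic polynomial is their product, (x + 1)(x^2 - 2x - 1)^2.

The rational canonical form is the block-diagonal matrix of companion matrices C(f_i):
R = [[0, 0, 0, 0, -1], [1, 0, 0, 0, -5], [0, 1, 0, 0, -6], [0, 0, 1, 0, 2], [0, 0, 0, 1, 3]].

Note the characteristic polynomial does not split into linear factors over ℚ, so A has no Jordan form over ℚ; the rational canonical form exists over any field.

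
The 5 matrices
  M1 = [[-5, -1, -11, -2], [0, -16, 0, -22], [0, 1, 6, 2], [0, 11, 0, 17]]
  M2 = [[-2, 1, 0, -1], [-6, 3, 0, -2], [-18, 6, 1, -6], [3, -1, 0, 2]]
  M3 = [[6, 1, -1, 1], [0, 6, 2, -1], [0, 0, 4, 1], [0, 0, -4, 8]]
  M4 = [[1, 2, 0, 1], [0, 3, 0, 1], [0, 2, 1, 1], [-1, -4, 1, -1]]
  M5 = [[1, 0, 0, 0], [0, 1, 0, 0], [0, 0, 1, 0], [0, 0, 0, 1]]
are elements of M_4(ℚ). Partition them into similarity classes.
5 classes: {M1}, {M2}, {M3}, {M4}, {M5}

Characteristic polynomials: χ_{M1} = (x - 6)^2(x + 5)^2, χ_{M2} = (x - 1)^4, χ_{M3} = (x - 6)^4, χ_{M4} = (x - 1)^4, χ_{M5} = (x - 1)^4.

{M1}: invariant factors x + 5, (x - 6)^2(x + 5).

{M2}: invariant factors x - 1, x - 1, (x - 1)^2.

{M3}: invariant factors (x - 6)^2, (x - 6)^2.

{M4}: invariant factors x - 1, (x - 1)^3.

{M5}: invariant factors x - 1, x - 1, x - 1, x - 1.

Matrices are similar if and only if their invariant-factor lists agree; the partition into similarity classes is {M1}, {M2}, {M3}, {M4}, {M5}.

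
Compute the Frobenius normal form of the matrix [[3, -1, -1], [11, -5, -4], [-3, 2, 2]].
R = [[0, 0, -3], [1, 0, 3], [0, 1, 0]]

The invariant factors of A (the non-unit diagonal entries of the Smith normal form of xI - A over ℚ[x]) are x^3 - 3x + 3, each dividing the next. The characteristic polynomial is their product, x^3 - 3x + 3.

The rational canonical form is the block-diagonal matrix of companion matrices C(f_i):
R = [[0, 0, -3], [1, 0, 3], [0, 1, 0]].

Note the characteristic polynomial does not split into linear factors over ℚ, so A has no Jordan form over ℚ; the rational canonical form exists over any field.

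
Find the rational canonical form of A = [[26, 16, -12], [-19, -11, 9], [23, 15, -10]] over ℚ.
R = [[0, 0, 6], [1, 0, -9], [0, 1, 5]]

The invariant factors of A (the non-unit diagonal entries of the Smith normal form of xI - A over ℚ[x]) are (x - 2)(x^2 - 3x + 3), each dividing the next. The characteristic polynomial is their product, (x - 2)(x^2 - 3x + 3).

The rational canonical form is the block-diagonal matrix of companion matrices C(f_i):
R = [[0, 0, 6], [1, 0, -9], [0, 1, 5]].

Note the characteristic polynomial does not split into linear factors over ℚ, so A has no Jordan form over ℚ; the rational canonical form exists over any field.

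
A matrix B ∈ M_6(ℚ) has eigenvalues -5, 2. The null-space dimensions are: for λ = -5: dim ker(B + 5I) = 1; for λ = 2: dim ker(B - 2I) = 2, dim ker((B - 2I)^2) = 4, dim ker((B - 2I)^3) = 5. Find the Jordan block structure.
λ = -5: successive nullity increments [1] count blocks of size ≥ k; block sizes are [1].
λ = 2: successive nullity increments [2, 2, 1] count blocks of size ≥ k; block sizes are [3, 2].

Jordan blocks: (-5, 1), (2, 3), (2, 2)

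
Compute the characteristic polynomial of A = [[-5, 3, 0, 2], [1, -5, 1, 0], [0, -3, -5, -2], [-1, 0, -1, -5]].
xI - A = [[x + 5, -3, 0, -2], [-1, x + 5, -1, 0], [0, 3, x + 5, 2], [1, 0, 1, x + 5]].

Expanding det(xI - A) along the first row:
det(xI - A) = + (x + 5)·det([[x + 5, -1, 0], [3, x + 5, 2], [0, 1, x + 5]]) - (-3)·det([[-1, -1, 0], [0, x + 5, 2], [1, 1, x + 5]]) + (0)·det([[-1, x + 5, 0], [0, 3, 2], [1, 0, x + 5]]) - (-2)·det([[-1, x + 5, -1], [0, 3, x + 5], [1, 0, 1]]).

Evaluating gives χ_A(x) = x^4 + 20x^3 + 150x^2 + 500x + 625 = (x + 5)^4.

χ_A(x) = (x + 5)^4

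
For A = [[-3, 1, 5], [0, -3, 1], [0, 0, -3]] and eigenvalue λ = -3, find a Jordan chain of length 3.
v_1 = [[-8, -2, 1]]^T, v_2 = [[3, 1, 0]]^T, v_3 = [[1, 0, 0]]^T

We seek v_1 ∈ ker((A + 3I)^3) \ ker((A + 3I)^2), then set v_{i+1} = (A + 3I) v_i.

One such chain is v_1 = [[-8, -2, 1]]^T, v_2 = [[3, 1, 0]]^T, v_3 = [[1, 0, 0]]^T. Check: (A + 3I) v_3 = [[0, 0, 0]]^T = 0.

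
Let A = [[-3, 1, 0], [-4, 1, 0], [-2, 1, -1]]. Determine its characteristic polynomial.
χ_A(x) = (x + 1)^3

xI - A = [[x + 3, -1, 0], [4, x - 1, 0], [2, -1, x + 1]].

Expanding det(xI - A) along the first row:
det(xI - A) = + (x + 3)·det([[x - 1, 0], [-1, x + 1]]) - (-1)·det([[4, 0], [2, x + 1]]) + (0)·det([[4, x - 1], [2, -1]]).

Evaluating gives χ_A(x) = x^3 + 3x^2 + 3x + 1 = (x + 1)^3.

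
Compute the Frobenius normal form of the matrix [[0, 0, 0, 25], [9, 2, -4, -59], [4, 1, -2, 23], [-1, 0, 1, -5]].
R = [[0, 0, 0, 25], [1, 0, 0, -5], [0, 1, 0, -2], [0, 0, 1, -5]]

The invariant factors of A (the non-unit diagonal entries of the Smith normal form of xI - A over ℚ[x]) are (x + 5)(x^3 + 2x - 5), each dividing the next. The characteristic polynomial is their product, (x + 5)(x^3 + 2x - 5).

The rational canonical form is the block-diagonal matrix of companion matrices C(f_i):
R = [[0, 0, 0, 25], [1, 0, 0, -5], [0, 1, 0, -2], [0, 0, 1, -5]].

Note the characteristic polynomial does not split into linear factors over ℚ, so A has no Jordan form over ℚ; the rational canonical form exists over any field.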